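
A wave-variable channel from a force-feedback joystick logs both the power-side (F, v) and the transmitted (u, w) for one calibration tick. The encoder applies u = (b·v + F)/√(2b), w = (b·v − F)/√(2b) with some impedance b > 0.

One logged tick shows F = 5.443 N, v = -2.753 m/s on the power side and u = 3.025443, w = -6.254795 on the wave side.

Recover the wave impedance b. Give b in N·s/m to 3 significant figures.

b = 0.688 N·s/m

u + w = -3.229352;  u + w = √(2b)·v, so √(2b) = -3.229352/(-2.753) = 1.173030.
b = (√(2b))²/2 = 1.376000/2 = 0.688000.
(Check via u − w = 2F/√(2b): u − w = 9.280238, 2F/√(2b) = 9.280239.)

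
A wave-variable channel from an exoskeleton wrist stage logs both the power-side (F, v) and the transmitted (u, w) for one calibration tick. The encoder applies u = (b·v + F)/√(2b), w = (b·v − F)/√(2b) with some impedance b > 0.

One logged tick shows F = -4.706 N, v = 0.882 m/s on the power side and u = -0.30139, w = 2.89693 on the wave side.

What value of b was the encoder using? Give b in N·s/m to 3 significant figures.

b = 4.33 N·s/m

u + w = 2.5955;  u + w = √(2b)·v, so √(2b) = 2.5955/0.882 = 2.9428.
b = (√(2b))²/2 = 8.6600/2 = 4.3300.
(Check via u − w = 2F/√(2b): u − w = -3.1983, 2F/√(2b) = -3.1983.)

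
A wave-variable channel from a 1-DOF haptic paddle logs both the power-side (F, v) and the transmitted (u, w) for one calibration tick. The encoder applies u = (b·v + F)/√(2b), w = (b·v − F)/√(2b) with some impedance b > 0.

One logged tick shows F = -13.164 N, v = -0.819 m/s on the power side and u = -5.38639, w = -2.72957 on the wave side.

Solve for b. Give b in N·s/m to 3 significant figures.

b = 49.1 N·s/m

u + w = -8.11596;  u + w = √(2b)·v, so √(2b) = -8.11596/(-0.819) = 9.90960.
b = (√(2b))²/2 = 98.20011/2 = 49.10006.
(Check via u − w = 2F/√(2b): u − w = -2.65682, 2F/√(2b) = -2.65682.)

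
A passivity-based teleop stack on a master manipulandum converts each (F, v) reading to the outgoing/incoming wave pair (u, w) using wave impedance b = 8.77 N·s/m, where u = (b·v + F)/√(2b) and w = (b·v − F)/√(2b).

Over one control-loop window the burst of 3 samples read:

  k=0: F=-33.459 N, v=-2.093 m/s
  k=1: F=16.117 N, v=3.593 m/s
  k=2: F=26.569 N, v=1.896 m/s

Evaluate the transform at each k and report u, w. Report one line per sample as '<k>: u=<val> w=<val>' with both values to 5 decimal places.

0: u=-12.37193 w=3.60628
1: u=11.37219 w=3.67558
2: u=10.31426 w=-2.37366

k=0: b·v=8.77×(-2.093)=-18.35561; √(2b)=4.18808; u=(-18.35561+(-33.459))/4.18808=-12.37193, w=(-18.35561−(-33.459))/4.18808=3.60628
k=1: b·v=8.77×3.593=31.51061; √(2b)=4.18808; u=(31.51061+16.117)/4.18808=11.37219, w=(31.51061−16.117)/4.18808=3.67558
k=2: b·v=8.77×1.896=16.62792; √(2b)=4.18808; u=(16.62792+26.569)/4.18808=10.31426, w=(16.62792−26.569)/4.18808=-2.37366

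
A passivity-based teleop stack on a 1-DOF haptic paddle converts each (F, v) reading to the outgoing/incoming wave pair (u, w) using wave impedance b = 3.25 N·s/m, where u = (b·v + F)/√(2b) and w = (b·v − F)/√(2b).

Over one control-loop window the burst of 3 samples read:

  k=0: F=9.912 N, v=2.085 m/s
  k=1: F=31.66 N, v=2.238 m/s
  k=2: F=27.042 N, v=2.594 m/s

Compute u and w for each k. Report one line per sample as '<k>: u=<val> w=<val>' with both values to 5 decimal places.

k=0: b·v=3.25×2.085=6.77625; √(2b)=2.54951; u=(6.77625+9.912)/2.54951=6.54567, w=(6.77625−9.912)/2.54951=-1.22994
k=1: b·v=3.25×2.238=7.27350; √(2b)=2.54951; u=(7.27350+31.66)/2.54951=15.27098, w=(7.27350−31.66)/2.54951=-9.56517
k=2: b·v=3.25×2.594=8.43050; √(2b)=2.54951; u=(8.43050+27.042)/2.54951=13.91346, w=(8.43050−27.042)/2.54951=-7.30003

0: u=6.54567 w=-1.22994
1: u=15.27098 w=-9.56517
2: u=13.91346 w=-7.30003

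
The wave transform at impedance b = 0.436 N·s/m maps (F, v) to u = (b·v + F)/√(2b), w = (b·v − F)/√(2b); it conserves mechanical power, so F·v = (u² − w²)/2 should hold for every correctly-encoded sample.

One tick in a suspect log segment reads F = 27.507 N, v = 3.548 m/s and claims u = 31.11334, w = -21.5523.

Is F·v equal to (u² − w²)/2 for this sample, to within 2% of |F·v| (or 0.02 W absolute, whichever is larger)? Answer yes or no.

F·v = 27.507×3.548 = 97.5948 W.
(u² − w²)/2 = (968.0399 − 464.5016)/2 = 251.7691 W.
|Δ| = 154.1743;  2% of max(1, |F·v|) = 1.9519.

no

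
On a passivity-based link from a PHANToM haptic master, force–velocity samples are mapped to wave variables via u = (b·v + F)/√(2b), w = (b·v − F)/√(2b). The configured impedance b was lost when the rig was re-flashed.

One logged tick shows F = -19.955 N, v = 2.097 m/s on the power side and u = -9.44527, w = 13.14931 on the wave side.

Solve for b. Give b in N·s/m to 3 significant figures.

u + w = 3.7040;  u + w = √(2b)·v, so √(2b) = 3.7040/2.097 = 1.7664.
b = (√(2b))²/2 = 3.1200/2 = 1.5600.
(Check via u − w = 2F/√(2b): u − w = -22.5946, 2F/√(2b) = -22.5946.)

b = 1.56 N·s/m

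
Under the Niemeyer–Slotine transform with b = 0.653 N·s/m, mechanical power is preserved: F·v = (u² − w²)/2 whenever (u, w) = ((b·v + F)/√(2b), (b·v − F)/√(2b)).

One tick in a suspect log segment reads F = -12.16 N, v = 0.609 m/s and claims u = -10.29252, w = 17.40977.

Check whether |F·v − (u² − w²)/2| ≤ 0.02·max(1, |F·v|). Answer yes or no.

F·v = (-12.16)×0.609 = -7.4054 W.
(u² − w²)/2 = (105.9360 − 303.1001)/2 = -98.5821 W.
|Δ| = 91.1766;  2% of max(1, |F·v|) = 0.1481.

no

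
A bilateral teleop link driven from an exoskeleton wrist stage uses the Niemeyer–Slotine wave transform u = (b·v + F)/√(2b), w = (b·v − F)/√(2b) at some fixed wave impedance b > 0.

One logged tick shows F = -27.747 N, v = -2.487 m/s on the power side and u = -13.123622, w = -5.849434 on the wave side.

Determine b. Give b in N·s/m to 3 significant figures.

u + w = -18.973056;  u + w = √(2b)·v, so √(2b) = -18.973056/(-2.487) = 7.628893.
b = (√(2b))²/2 = 58.200003/2 = 29.100001.
(Check via u − w = 2F/√(2b): u − w = -7.274188, 2F/√(2b) = -7.274188.)

b = 29.1 N·s/m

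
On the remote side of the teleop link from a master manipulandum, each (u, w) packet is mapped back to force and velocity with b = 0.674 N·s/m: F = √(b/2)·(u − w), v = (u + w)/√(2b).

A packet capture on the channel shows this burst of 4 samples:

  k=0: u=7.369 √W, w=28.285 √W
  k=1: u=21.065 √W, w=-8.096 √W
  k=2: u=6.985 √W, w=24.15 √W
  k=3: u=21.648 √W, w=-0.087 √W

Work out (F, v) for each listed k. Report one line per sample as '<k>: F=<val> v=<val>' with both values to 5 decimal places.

k=0: u−w=-20.91600, u+w=35.65400; √(b/2)=0.58052, √(2b)=1.16103; F=0.58052×(-20.916)=-12.14209, v=35.65400/1.16103=30.70883
k=1: u−w=29.16100, u+w=12.96900; √(b/2)=0.58052, √(2b)=1.16103; F=0.58052×29.161=16.92846, v=12.96900/1.16103=11.17022
k=2: u−w=-17.16500, u+w=31.13500; √(b/2)=0.58052, √(2b)=1.16103; F=0.58052×(-17.165)=-9.96457, v=31.13500/1.16103=26.81661
k=3: u−w=21.73500, u+w=21.56100; √(b/2)=0.58052, √(2b)=1.16103; F=0.58052×21.735=12.61754, v=21.56100/1.16103=18.57052

0: F=-12.14209 v=30.70883
1: F=16.92846 v=11.17022
2: F=-9.96457 v=26.81661
3: F=12.61754 v=18.57052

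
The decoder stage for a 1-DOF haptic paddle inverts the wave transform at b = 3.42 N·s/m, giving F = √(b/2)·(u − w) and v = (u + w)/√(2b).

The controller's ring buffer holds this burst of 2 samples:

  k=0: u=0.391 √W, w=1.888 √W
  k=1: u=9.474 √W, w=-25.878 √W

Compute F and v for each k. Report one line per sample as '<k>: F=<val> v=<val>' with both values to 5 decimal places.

k=0: u−w=-1.49700, u+w=2.27900; √(b/2)=1.30767, √(2b)=2.61534; F=1.30767×(-1.497)=-1.95758, v=2.27900/2.61534=0.87140
k=1: u−w=35.35200, u+w=-16.40400; √(b/2)=1.30767, √(2b)=2.61534; F=1.30767×35.352=46.22874, v=-16.40400/2.61534=-6.27223

0: F=-1.95758 v=0.87140
1: F=46.22874 v=-6.27223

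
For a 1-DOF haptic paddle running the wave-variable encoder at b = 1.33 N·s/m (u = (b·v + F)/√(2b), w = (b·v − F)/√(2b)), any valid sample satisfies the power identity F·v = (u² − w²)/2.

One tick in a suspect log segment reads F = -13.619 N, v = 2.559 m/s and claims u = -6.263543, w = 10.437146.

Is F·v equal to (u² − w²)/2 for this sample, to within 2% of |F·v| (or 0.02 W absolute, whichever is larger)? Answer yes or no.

yes

F·v = (-13.619)×2.559 = -34.851021 W.
(u² − w²)/2 = (39.231971 − 108.934017)/2 = -34.851023 W.
|Δ| = 0.000002;  2% of max(1, |F·v|) = 0.697020.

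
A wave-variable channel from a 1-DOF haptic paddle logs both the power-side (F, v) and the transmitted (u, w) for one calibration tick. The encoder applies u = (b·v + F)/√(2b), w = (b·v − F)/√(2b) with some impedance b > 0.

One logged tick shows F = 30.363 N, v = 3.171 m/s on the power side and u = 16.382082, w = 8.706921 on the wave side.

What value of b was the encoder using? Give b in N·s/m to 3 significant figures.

b = 31.3 N·s/m

u + w = 25.089003;  u + w = √(2b)·v, so √(2b) = 25.089003/3.171 = 7.912016.
b = (√(2b))²/2 = 62.599999/2 = 31.299999.
(Check via u − w = 2F/√(2b): u − w = 7.675161, 2F/√(2b) = 7.675161.)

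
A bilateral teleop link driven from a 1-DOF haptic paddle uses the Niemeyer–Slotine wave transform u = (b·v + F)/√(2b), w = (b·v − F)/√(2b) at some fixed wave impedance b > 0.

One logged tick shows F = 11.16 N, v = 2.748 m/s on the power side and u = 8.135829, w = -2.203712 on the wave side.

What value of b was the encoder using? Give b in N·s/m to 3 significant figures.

b = 2.33 N·s/m

u + w = 5.932117;  u + w = √(2b)·v, so √(2b) = 5.932117/2.748 = 2.158703.
b = (√(2b))²/2 = 4.660000/2 = 2.330000.
(Check via u − w = 2F/√(2b): u − w = 10.339541, 2F/√(2b) = 10.339540.)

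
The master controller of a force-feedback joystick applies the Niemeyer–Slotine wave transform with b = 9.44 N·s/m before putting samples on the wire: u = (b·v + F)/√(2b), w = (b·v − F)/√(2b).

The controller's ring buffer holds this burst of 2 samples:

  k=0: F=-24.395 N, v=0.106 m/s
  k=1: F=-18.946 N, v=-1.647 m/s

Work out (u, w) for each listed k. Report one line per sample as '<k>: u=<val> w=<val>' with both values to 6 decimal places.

0: u=-5.384064 w=5.844645
1: u=-7.938502 w=0.782102

k=0: b·v=9.44×0.106=1.000640; √(2b)=4.345112; u=(1.000640+(-24.395))/4.345112=-5.384064, w=(1.000640−(-24.395))/4.345112=5.844645
k=1: b·v=9.44×(-1.647)=-15.547680; √(2b)=4.345112; u=(-15.547680+(-18.946))/4.345112=-7.938502, w=(-15.547680−(-18.946))/4.345112=0.782102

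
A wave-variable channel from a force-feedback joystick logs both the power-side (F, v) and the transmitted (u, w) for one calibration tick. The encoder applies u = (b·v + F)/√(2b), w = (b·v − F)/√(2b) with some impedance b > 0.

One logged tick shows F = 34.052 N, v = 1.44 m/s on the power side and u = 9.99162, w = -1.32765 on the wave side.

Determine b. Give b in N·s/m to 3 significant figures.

u + w = 8.6640;  u + w = √(2b)·v, so √(2b) = 8.6640/1.44 = 6.0166.
b = (√(2b))²/2 = 36.2000/2 = 18.1000.
(Check via u − w = 2F/√(2b): u − w = 11.3193, 2F/√(2b) = 11.3193.)

b = 18.1 N·s/m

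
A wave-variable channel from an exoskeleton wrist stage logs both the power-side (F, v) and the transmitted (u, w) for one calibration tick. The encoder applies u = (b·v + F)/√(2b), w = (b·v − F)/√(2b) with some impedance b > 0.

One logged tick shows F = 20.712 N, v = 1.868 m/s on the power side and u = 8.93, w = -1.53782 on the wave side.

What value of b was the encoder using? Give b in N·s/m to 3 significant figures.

b = 7.83 N·s/m

u + w = 7.3922;  u + w = √(2b)·v, so √(2b) = 7.3922/1.868 = 3.9573.
b = (√(2b))²/2 = 15.6600/2 = 7.8300.
(Check via u − w = 2F/√(2b): u − w = 10.4678, 2F/√(2b) = 10.4678.)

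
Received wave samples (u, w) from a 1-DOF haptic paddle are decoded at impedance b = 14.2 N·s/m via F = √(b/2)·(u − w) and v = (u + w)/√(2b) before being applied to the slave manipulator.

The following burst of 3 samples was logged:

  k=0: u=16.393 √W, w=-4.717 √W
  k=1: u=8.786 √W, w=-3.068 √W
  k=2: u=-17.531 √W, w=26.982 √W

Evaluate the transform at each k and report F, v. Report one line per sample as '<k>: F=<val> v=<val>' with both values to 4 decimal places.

k=0: u−w=21.1100, u+w=11.6760; √(b/2)=2.6646, √(2b)=5.3292; F=2.6646×21.11=56.2493, v=11.6760/5.3292=2.1910
k=1: u−w=11.8540, u+w=5.7180; √(b/2)=2.6646, √(2b)=5.3292; F=2.6646×11.854=31.5860, v=5.7180/5.3292=1.0730
k=2: u−w=-44.5130, u+w=9.4510; √(b/2)=2.6646, √(2b)=5.3292; F=2.6646×(-44.513)=-118.6086, v=9.4510/5.3292=1.7734

0: F=56.2493 v=2.1910
1: F=31.5860 v=1.0730
2: F=-118.6086 v=1.7734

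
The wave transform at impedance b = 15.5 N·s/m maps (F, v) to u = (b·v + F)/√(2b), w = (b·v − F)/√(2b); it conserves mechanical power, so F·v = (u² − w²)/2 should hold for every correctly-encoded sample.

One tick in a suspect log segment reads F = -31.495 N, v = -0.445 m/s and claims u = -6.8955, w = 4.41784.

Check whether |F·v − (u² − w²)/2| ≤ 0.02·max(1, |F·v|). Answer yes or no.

F·v = (-31.495)×(-0.445) = 14.01528 W.
(u² − w²)/2 = (47.54792 − 19.51731)/2 = 14.01530 W.
|Δ| = 0.00003;  2% of max(1, |F·v|) = 0.28031.

yes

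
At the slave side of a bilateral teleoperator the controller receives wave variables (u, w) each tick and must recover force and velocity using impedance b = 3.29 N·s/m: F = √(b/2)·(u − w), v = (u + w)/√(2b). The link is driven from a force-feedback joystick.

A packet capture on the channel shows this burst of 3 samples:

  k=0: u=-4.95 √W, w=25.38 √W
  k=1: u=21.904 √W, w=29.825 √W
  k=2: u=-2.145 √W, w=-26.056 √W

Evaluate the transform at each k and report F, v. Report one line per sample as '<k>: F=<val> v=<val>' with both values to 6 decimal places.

0: F=-38.900516 v=7.964443
1: F=-10.159281 v=20.166064
2: F=30.667664 v=-10.993894

k=0: u−w=-30.330000, u+w=20.430000; √(b/2)=1.282576, √(2b)=2.565151; F=1.282576×(-30.33)=-38.900516, v=20.430000/2.565151=7.964443
k=1: u−w=-7.921000, u+w=51.729000; √(b/2)=1.282576, √(2b)=2.565151; F=1.282576×(-7.921)=-10.159281, v=51.729000/2.565151=20.166064
k=2: u−w=23.911000, u+w=-28.201000; √(b/2)=1.282576, √(2b)=2.565151; F=1.282576×23.911=30.667664, v=-28.201000/2.565151=-10.993894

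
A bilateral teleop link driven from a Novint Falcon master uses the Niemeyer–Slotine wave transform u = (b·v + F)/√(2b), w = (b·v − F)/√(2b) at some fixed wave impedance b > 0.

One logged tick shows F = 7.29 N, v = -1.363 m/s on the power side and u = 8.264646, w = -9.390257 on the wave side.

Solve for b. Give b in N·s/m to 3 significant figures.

b = 0.341 N·s/m

u + w = -1.125611;  u + w = √(2b)·v, so √(2b) = -1.125611/(-1.363) = 0.825833.
b = (√(2b))²/2 = 0.682001/2 = 0.341000.
(Check via u − w = 2F/√(2b): u − w = 17.654903, 2F/√(2b) = 17.654891.)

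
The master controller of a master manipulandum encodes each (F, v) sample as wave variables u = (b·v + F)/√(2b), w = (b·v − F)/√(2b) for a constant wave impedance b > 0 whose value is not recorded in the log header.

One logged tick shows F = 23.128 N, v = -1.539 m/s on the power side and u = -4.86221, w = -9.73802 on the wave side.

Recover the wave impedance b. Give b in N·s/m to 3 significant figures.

u + w = -14.6002;  u + w = √(2b)·v, so √(2b) = -14.6002/(-1.539) = 9.4868.
b = (√(2b))²/2 = 89.9999/2 = 45.0000.
(Check via u − w = 2F/√(2b): u − w = 4.8758, 2F/√(2b) = 4.8758.)

b = 45 N·s/m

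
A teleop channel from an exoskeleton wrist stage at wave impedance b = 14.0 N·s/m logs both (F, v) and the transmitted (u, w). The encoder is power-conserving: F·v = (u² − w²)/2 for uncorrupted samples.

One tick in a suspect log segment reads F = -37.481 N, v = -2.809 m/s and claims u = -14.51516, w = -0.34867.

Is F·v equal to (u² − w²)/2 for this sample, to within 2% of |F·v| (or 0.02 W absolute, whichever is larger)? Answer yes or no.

F·v = (-37.481)×(-2.809) = 105.2841 W.
(u² − w²)/2 = (210.6899 − 0.1216)/2 = 105.2841 W.
|Δ| = 0.0000;  2% of max(1, |F·v|) = 2.1057.

yes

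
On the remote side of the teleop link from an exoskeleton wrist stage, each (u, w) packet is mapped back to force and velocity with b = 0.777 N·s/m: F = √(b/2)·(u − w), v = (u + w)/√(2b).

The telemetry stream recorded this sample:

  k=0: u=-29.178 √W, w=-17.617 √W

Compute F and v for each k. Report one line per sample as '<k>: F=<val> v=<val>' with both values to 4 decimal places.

k=0: u−w=-11.5610, u+w=-46.7950; √(b/2)=0.6233, √(2b)=1.2466; F=0.6233×(-11.561)=-7.2059, v=-46.7950/1.2466=-37.5382

0: F=-7.2059 v=-37.5382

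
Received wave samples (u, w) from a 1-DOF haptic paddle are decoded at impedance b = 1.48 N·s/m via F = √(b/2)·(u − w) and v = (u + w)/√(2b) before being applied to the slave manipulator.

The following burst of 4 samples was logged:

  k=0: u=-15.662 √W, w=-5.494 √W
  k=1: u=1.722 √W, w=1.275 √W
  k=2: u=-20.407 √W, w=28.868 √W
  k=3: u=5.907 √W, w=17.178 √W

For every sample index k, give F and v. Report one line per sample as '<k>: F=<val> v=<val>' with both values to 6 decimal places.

0: F=-8.746844 v=-12.296675
1: F=0.384524 v=1.741971
2: F=-42.387958 v=4.917856
3: F=-9.695681 v=13.417884

k=0: u−w=-10.168000, u+w=-21.156000; √(b/2)=0.860233, √(2b)=1.720465; F=0.860233×(-10.168)=-8.746844, v=-21.156000/1.720465=-12.296675
k=1: u−w=0.447000, u+w=2.997000; √(b/2)=0.860233, √(2b)=1.720465; F=0.860233×0.447=0.384524, v=2.997000/1.720465=1.741971
k=2: u−w=-49.275000, u+w=8.461000; √(b/2)=0.860233, √(2b)=1.720465; F=0.860233×(-49.275)=-42.387958, v=8.461000/1.720465=4.917856
k=3: u−w=-11.271000, u+w=23.085000; √(b/2)=0.860233, √(2b)=1.720465; F=0.860233×(-11.271)=-9.695681, v=23.085000/1.720465=13.417884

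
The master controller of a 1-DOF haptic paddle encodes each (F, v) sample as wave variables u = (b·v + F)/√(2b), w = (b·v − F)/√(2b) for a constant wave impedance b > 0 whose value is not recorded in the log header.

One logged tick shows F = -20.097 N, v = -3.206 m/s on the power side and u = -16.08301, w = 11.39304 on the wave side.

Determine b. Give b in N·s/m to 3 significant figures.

b = 1.07 N·s/m

u + w = -4.6900;  u + w = √(2b)·v, so √(2b) = -4.6900/(-3.206) = 1.4629.
b = (√(2b))²/2 = 2.1400/2 = 1.0700.
(Check via u − w = 2F/√(2b): u − w = -27.4761, 2F/√(2b) = -27.4761.)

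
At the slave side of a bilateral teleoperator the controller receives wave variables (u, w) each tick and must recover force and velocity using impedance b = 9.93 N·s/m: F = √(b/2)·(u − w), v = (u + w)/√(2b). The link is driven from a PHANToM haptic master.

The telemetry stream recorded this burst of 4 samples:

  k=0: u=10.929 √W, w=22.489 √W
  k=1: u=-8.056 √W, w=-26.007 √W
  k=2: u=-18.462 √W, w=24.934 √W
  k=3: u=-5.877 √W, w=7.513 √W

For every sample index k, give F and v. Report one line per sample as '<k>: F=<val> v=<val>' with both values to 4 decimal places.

k=0: u−w=-11.5600, u+w=33.4180; √(b/2)=2.2282, √(2b)=4.4565; F=2.2282×(-11.56)=-25.7583, v=33.4180/4.4565=7.4988
k=1: u−w=17.9510, u+w=-34.0630; √(b/2)=2.2282, √(2b)=4.4565; F=2.2282×17.951=39.9989, v=-34.0630/4.4565=-7.6435
k=2: u−w=-43.3960, u+w=6.4720; √(b/2)=2.2282, √(2b)=4.4565; F=2.2282×(-43.396)=-96.6962, v=6.4720/4.4565=1.4523
k=3: u−w=-13.3900, u+w=1.6360; √(b/2)=2.2282, √(2b)=4.4565; F=2.2282×(-13.39)=-29.8360, v=1.6360/4.4565=0.3671

0: F=-25.7583 v=7.4988
1: F=39.9989 v=-7.6435
2: F=-96.6962 v=1.4523
3: F=-29.8360 v=0.3671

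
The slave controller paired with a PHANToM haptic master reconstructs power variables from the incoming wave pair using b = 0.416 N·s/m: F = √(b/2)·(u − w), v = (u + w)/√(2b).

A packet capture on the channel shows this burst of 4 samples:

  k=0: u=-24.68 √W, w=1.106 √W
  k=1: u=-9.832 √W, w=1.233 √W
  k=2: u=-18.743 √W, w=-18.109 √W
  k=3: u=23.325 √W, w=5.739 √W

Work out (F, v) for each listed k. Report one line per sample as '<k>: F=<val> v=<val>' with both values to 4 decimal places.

0: F=-11.7602 v=-25.8447
1: F=-5.0464 v=-9.4273
2: F=-0.2891 v=-40.4017
3: F=8.0205 v=31.8635

k=0: u−w=-25.7860, u+w=-23.5740; √(b/2)=0.4561, √(2b)=0.9121; F=0.4561×(-25.786)=-11.7602, v=-23.5740/0.9121=-25.8447
k=1: u−w=-11.0650, u+w=-8.5990; √(b/2)=0.4561, √(2b)=0.9121; F=0.4561×(-11.065)=-5.0464, v=-8.5990/0.9121=-9.4273
k=2: u−w=-0.6340, u+w=-36.8520; √(b/2)=0.4561, √(2b)=0.9121; F=0.4561×(-0.634)=-0.2891, v=-36.8520/0.9121=-40.4017
k=3: u−w=17.5860, u+w=29.0640; √(b/2)=0.4561, √(2b)=0.9121; F=0.4561×17.586=8.0205, v=29.0640/0.9121=31.8635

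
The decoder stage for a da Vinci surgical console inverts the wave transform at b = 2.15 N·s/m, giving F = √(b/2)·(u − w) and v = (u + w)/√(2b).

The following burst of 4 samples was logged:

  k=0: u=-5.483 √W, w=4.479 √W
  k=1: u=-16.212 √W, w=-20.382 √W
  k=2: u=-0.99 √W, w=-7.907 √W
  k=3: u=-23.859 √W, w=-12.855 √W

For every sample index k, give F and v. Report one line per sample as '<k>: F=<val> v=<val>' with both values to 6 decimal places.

k=0: u−w=-9.962000, u+w=-1.004000; √(b/2)=1.036822, √(2b)=2.073644; F=1.036822×(-9.962)=-10.328821, v=-1.004000/2.073644=-0.484172
k=1: u−w=4.170000, u+w=-36.594000; √(b/2)=1.036822, √(2b)=2.073644; F=1.036822×4.17=4.323548, v=-36.594000/2.073644=-17.647194
k=2: u−w=6.917000, u+w=-8.897000; √(b/2)=1.036822, √(2b)=2.073644; F=1.036822×6.917=7.171698, v=-8.897000/2.073644=-4.290514
k=3: u−w=-11.004000, u+w=-36.714000; √(b/2)=1.036822, √(2b)=2.073644; F=1.036822×(-11.004)=-11.409190, v=-36.714000/2.073644=-17.705063

0: F=-10.328821 v=-0.484172
1: F=4.323548 v=-17.647194
2: F=7.171698 v=-4.290514
3: F=-11.409190 v=-17.705063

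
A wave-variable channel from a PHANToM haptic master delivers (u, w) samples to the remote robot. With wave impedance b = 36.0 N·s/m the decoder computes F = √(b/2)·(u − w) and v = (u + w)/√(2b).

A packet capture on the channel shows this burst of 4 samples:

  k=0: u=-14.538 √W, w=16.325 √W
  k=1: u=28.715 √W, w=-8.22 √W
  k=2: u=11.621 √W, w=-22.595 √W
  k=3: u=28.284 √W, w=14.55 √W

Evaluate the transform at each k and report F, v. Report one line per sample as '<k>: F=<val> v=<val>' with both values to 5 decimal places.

0: F=-130.94062 v=0.21060
1: F=156.70193 v=2.41536
2: F=145.16619 v=-1.29330
3: F=58.26843 v=5.04804

k=0: u−w=-30.86300, u+w=1.78700; √(b/2)=4.24264, √(2b)=8.48528; F=4.24264×(-30.863)=-130.94062, v=1.78700/8.48528=0.21060
k=1: u−w=36.93500, u+w=20.49500; √(b/2)=4.24264, √(2b)=8.48528; F=4.24264×36.935=156.70193, v=20.49500/8.48528=2.41536
k=2: u−w=34.21600, u+w=-10.97400; √(b/2)=4.24264, √(2b)=8.48528; F=4.24264×34.216=145.16619, v=-10.97400/8.48528=-1.29330
k=3: u−w=13.73400, u+w=42.83400; √(b/2)=4.24264, √(2b)=8.48528; F=4.24264×13.734=58.26843, v=42.83400/8.48528=5.04804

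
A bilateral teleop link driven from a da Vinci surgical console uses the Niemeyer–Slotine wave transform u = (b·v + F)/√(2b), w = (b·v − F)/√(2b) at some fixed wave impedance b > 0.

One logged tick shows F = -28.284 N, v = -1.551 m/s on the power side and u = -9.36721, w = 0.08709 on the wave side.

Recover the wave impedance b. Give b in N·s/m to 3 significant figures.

u + w = -9.28012;  u + w = √(2b)·v, so √(2b) = -9.28012/(-1.551) = 5.98331.
b = (√(2b))²/2 = 35.80005/2 = 17.90002.
(Check via u − w = 2F/√(2b): u − w = -9.45430, 2F/√(2b) = -9.45429.)

b = 17.9 N·s/m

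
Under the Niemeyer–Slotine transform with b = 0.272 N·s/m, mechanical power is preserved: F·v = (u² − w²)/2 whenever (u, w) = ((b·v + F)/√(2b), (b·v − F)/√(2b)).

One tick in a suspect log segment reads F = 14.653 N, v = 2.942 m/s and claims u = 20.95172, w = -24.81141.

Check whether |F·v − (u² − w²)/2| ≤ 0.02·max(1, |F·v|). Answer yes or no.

no

F·v = 14.653×2.942 = 43.10913 W.
(u² − w²)/2 = (438.97457 − 615.60607)/2 = -88.31575 W.
|Δ| = 131.42487;  2% of max(1, |F·v|) = 0.86218.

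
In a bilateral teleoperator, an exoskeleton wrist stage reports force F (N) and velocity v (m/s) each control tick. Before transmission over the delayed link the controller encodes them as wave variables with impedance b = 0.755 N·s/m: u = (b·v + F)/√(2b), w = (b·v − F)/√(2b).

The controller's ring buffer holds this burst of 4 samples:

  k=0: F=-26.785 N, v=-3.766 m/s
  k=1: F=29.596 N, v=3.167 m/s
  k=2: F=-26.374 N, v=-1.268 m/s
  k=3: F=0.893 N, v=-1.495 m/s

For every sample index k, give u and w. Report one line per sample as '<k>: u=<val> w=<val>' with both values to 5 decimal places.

0: u=-24.11119 w=19.48345
1: u=26.03072 w=-22.13905
2: u=-22.24193 w=20.68378
3: u=-0.19183 w=-1.64526

k=0: b·v=0.755×(-3.766)=-2.84333; √(2b)=1.22882; u=(-2.84333+(-26.785))/1.22882=-24.11119, w=(-2.84333−(-26.785))/1.22882=19.48345
k=1: b·v=0.755×3.167=2.39108; √(2b)=1.22882; u=(2.39108+29.596)/1.22882=26.03072, w=(2.39108−29.596)/1.22882=-22.13905
k=2: b·v=0.755×(-1.268)=-0.95734; √(2b)=1.22882; u=(-0.95734+(-26.374))/1.22882=-22.24193, w=(-0.95734−(-26.374))/1.22882=20.68378
k=3: b·v=0.755×(-1.495)=-1.12872; √(2b)=1.22882; u=(-1.12872+0.893)/1.22882=-0.19183, w=(-1.12872−0.893)/1.22882=-1.64526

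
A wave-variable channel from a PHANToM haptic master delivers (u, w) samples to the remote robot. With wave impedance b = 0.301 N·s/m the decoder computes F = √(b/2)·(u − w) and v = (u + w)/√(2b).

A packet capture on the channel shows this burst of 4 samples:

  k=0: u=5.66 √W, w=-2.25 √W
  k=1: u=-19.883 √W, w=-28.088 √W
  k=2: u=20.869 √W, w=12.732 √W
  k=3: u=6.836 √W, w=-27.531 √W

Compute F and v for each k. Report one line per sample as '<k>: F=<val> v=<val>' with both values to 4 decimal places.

0: F=3.0686 v=4.3950
1: F=3.1831 v=-61.8273
2: F=3.1567 v=43.3066
3: F=13.3324 v=-26.6727

k=0: u−w=7.9100, u+w=3.4100; √(b/2)=0.3879, √(2b)=0.7759; F=0.3879×7.91=3.0686, v=3.4100/0.7759=4.3950
k=1: u−w=8.2050, u+w=-47.9710; √(b/2)=0.3879, √(2b)=0.7759; F=0.3879×8.205=3.1831, v=-47.9710/0.7759=-61.8273
k=2: u−w=8.1370, u+w=33.6010; √(b/2)=0.3879, √(2b)=0.7759; F=0.3879×8.137=3.1567, v=33.6010/0.7759=43.3066
k=3: u−w=34.3670, u+w=-20.6950; √(b/2)=0.3879, √(2b)=0.7759; F=0.3879×34.367=13.3324, v=-20.6950/0.7759=-26.6727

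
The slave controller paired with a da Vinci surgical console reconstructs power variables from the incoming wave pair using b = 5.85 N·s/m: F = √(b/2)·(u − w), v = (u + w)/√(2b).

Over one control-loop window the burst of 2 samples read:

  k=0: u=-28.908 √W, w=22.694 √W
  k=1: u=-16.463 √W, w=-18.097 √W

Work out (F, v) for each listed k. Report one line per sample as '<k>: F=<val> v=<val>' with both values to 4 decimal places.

k=0: u−w=-51.6020, u+w=-6.2140; √(b/2)=1.7103, √(2b)=3.4205; F=1.7103×(-51.602)=-88.2530, v=-6.2140/3.4205=-1.8167
k=1: u−w=1.6340, u+w=-34.5600; √(b/2)=1.7103, √(2b)=3.4205; F=1.7103×1.634=2.7946, v=-34.5600/3.4205=-10.1037

0: F=-88.2530 v=-1.8167
1: F=2.7946 v=-10.1037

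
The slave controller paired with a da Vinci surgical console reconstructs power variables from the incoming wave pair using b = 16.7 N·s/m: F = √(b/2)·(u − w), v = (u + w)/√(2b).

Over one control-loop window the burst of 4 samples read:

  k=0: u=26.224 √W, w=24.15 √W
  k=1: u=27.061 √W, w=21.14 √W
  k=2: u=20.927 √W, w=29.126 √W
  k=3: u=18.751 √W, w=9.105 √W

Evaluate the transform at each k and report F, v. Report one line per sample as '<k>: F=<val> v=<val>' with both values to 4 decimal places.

0: F=5.9931 v=8.7163
1: F=17.1095 v=8.3403
2: F=-23.6921 v=8.6608
3: F=27.8734 v=4.8200

k=0: u−w=2.0740, u+w=50.3740; √(b/2)=2.8896, √(2b)=5.7793; F=2.8896×2.074=5.9931, v=50.3740/5.7793=8.7163
k=1: u−w=5.9210, u+w=48.2010; √(b/2)=2.8896, √(2b)=5.7793; F=2.8896×5.921=17.1095, v=48.2010/5.7793=8.3403
k=2: u−w=-8.1990, u+w=50.0530; √(b/2)=2.8896, √(2b)=5.7793; F=2.8896×(-8.199)=-23.6921, v=50.0530/5.7793=8.6608
k=3: u−w=9.6460, u+w=27.8560; √(b/2)=2.8896, √(2b)=5.7793; F=2.8896×9.646=27.8734, v=27.8560/5.7793=4.8200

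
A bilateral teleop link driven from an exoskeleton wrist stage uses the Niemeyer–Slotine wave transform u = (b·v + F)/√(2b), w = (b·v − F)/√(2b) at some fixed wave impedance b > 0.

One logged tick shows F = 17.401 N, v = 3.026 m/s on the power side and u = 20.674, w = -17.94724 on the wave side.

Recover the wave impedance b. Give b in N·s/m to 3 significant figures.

u + w = 2.72676;  u + w = √(2b)·v, so √(2b) = 2.72676/3.026 = 0.90111.
b = (√(2b))²/2 = 0.81200/2 = 0.40600.
(Check via u − w = 2F/√(2b): u − w = 38.62124, 2F/√(2b) = 38.62124.)

b = 0.406 N·s/m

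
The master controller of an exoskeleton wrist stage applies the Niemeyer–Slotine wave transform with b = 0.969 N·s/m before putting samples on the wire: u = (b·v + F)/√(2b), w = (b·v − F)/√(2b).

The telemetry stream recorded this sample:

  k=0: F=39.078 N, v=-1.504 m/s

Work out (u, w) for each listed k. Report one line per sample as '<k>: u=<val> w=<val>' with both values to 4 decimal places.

k=0: b·v=0.969×(-1.504)=-1.4574; √(2b)=1.3921; u=(-1.4574+39.078)/1.3921=27.0240, w=(-1.4574−39.078)/1.3921=-29.1177

0: u=27.0240 w=-29.1177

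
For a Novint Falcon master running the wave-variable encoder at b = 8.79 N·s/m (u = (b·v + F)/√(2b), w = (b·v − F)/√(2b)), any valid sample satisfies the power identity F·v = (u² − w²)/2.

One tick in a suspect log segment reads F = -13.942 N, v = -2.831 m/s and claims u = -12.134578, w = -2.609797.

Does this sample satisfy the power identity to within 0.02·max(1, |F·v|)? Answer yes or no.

F·v = (-13.942)×(-2.831) = 39.469802 W.
(u² − w²)/2 = (147.247983 − 6.811040)/2 = 70.218471 W.
|Δ| = 30.748669;  2% of max(1, |F·v|) = 0.789396.

no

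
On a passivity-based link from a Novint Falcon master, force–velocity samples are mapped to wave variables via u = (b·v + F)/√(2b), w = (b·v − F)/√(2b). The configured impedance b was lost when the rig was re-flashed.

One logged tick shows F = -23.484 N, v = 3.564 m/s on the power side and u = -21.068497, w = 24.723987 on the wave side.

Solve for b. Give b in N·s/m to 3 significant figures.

b = 0.526 N·s/m

u + w = 3.655490;  u + w = √(2b)·v, so √(2b) = 3.655490/3.564 = 1.025671.
b = (√(2b))²/2 = 1.052000/2 = 0.526000.
(Check via u − w = 2F/√(2b): u − w = -45.792484, 2F/√(2b) = -45.792480.)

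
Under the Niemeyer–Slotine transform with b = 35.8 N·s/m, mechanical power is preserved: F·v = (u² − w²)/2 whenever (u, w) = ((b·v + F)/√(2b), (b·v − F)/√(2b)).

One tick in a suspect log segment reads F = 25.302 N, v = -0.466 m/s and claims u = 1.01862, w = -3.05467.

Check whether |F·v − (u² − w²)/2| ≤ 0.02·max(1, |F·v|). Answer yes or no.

F·v = 25.302×(-0.466) = -11.79073 W.
(u² − w²)/2 = (1.03759 − 9.33101)/2 = -4.14671 W.
|Δ| = 7.64402;  2% of max(1, |F·v|) = 0.23581.

no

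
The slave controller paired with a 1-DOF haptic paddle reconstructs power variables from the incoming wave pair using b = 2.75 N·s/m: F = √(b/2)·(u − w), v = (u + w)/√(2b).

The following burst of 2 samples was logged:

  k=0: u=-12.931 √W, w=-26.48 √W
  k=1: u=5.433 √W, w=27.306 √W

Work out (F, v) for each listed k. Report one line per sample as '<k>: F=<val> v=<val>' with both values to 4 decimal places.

0: F=15.8876 v=-16.8049
1: F=-25.6484 v=13.9600

k=0: u−w=13.5490, u+w=-39.4110; √(b/2)=1.1726, √(2b)=2.3452; F=1.1726×13.549=15.8876, v=-39.4110/2.3452=-16.8049
k=1: u−w=-21.8730, u+w=32.7390; √(b/2)=1.1726, √(2b)=2.3452; F=1.1726×(-21.873)=-25.6484, v=32.7390/2.3452=13.9600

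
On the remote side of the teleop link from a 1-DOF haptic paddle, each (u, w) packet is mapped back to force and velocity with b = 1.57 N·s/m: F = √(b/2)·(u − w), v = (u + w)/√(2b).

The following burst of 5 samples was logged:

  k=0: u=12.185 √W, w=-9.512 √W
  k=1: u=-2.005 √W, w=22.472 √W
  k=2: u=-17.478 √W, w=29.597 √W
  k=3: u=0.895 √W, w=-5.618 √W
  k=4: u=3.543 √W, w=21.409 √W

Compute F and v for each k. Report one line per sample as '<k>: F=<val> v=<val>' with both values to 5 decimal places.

0: F=19.22359 v=1.50846
1: F=-21.68668 v=11.55020
2: F=-41.70856 v=6.83915
3: F=5.77053 v=-2.66534
4: F=-15.82932 v=14.08123

k=0: u−w=21.69700, u+w=2.67300; √(b/2)=0.88600, √(2b)=1.77200; F=0.88600×21.697=19.22359, v=2.67300/1.77200=1.50846
k=1: u−w=-24.47700, u+w=20.46700; √(b/2)=0.88600, √(2b)=1.77200; F=0.88600×(-24.477)=-21.68668, v=20.46700/1.77200=11.55020
k=2: u−w=-47.07500, u+w=12.11900; √(b/2)=0.88600, √(2b)=1.77200; F=0.88600×(-47.075)=-41.70856, v=12.11900/1.77200=6.83915
k=3: u−w=6.51300, u+w=-4.72300; √(b/2)=0.88600, √(2b)=1.77200; F=0.88600×6.513=5.77053, v=-4.72300/1.77200=-2.66534
k=4: u−w=-17.86600, u+w=24.95200; √(b/2)=0.88600, √(2b)=1.77200; F=0.88600×(-17.866)=-15.82932, v=24.95200/1.77200=14.08123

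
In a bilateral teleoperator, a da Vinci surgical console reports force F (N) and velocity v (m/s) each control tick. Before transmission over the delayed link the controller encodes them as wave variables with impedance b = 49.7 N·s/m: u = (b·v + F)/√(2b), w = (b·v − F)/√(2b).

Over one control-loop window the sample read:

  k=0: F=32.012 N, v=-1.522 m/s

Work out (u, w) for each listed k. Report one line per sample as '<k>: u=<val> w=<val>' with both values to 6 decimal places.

k=0: b·v=49.7×(-1.522)=-75.643400; √(2b)=9.969955; u=(-75.643400+32.012)/9.969955=-4.376289, w=(-75.643400−32.012)/9.969955=-10.797983

0: u=-4.376289 w=-10.797983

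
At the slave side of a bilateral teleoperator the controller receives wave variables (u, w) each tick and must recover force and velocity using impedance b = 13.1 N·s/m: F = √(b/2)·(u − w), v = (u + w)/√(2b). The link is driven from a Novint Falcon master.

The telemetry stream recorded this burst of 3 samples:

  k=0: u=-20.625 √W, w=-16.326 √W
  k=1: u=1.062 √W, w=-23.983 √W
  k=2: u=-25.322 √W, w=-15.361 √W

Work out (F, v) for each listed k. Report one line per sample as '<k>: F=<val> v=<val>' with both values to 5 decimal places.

0: F=-11.00242 v=-7.21898
1: F=64.09759 v=-4.47799
2: F=-25.49316 v=-7.94808

k=0: u−w=-4.29900, u+w=-36.95100; √(b/2)=2.55930, √(2b)=5.11859; F=2.55930×(-4.299)=-11.00242, v=-36.95100/5.11859=-7.21898
k=1: u−w=25.04500, u+w=-22.92100; √(b/2)=2.55930, √(2b)=5.11859; F=2.55930×25.045=64.09759, v=-22.92100/5.11859=-4.47799
k=2: u−w=-9.96100, u+w=-40.68300; √(b/2)=2.55930, √(2b)=5.11859; F=2.55930×(-9.961)=-25.49316, v=-40.68300/5.11859=-7.94808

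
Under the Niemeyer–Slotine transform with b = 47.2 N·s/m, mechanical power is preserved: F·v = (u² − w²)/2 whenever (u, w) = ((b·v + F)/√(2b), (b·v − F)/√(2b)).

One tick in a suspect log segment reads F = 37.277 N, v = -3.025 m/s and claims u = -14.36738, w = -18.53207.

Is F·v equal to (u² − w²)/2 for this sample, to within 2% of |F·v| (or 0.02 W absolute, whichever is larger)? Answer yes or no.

F·v = 37.277×(-3.025) = -112.76292 W.
(u² − w²)/2 = (206.42161 − 343.43762)/2 = -68.50801 W.
|Δ| = 44.25492;  2% of max(1, |F·v|) = 2.25526.

no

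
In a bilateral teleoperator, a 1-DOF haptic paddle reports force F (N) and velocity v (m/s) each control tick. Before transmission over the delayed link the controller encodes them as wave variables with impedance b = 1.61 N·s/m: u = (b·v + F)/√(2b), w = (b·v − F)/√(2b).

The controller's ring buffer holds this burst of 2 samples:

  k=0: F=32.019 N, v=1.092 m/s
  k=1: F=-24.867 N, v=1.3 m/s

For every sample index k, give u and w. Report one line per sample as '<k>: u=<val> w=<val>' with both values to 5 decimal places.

0: u=18.82325 w=-16.86373
1: u=-12.69145 w=15.02422

k=0: b·v=1.61×1.092=1.75812; √(2b)=1.79444; u=(1.75812+32.019)/1.79444=18.82325, w=(1.75812−32.019)/1.79444=-16.86373
k=1: b·v=1.61×1.3=2.09300; √(2b)=1.79444; u=(2.09300+(-24.867))/1.79444=-12.69145, w=(2.09300−(-24.867))/1.79444=15.02422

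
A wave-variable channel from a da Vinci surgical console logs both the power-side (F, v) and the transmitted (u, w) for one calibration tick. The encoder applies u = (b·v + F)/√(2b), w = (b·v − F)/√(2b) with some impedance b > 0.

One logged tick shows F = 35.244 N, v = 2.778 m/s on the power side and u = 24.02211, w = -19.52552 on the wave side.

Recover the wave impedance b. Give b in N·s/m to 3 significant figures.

u + w = 4.49659;  u + w = √(2b)·v, so √(2b) = 4.49659/2.778 = 1.61864.
b = (√(2b))²/2 = 2.62000/2 = 1.31000.
(Check via u − w = 2F/√(2b): u − w = 43.54763, 2F/√(2b) = 43.54759.)

b = 1.31 N·s/m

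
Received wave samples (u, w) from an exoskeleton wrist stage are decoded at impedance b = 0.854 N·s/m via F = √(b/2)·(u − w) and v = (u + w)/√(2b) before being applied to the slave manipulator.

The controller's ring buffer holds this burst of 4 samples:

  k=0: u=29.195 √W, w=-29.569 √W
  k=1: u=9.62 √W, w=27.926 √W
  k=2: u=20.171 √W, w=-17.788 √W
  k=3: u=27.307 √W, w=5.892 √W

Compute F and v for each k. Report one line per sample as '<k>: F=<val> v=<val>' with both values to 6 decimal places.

0: F=38.399475 v=-0.286172
1: F=-11.962099 v=28.728949
2: F=24.804399 v=1.823392
3: F=13.993683 v=25.402770

k=0: u−w=58.764000, u+w=-0.374000; √(b/2)=0.653452, √(2b)=1.306905; F=0.653452×58.764=38.399475, v=-0.374000/1.306905=-0.286172
k=1: u−w=-18.306000, u+w=37.546000; √(b/2)=0.653452, √(2b)=1.306905; F=0.653452×(-18.306)=-11.962099, v=37.546000/1.306905=28.728949
k=2: u−w=37.959000, u+w=2.383000; √(b/2)=0.653452, √(2b)=1.306905; F=0.653452×37.959=24.804399, v=2.383000/1.306905=1.823392
k=3: u−w=21.415000, u+w=33.199000; √(b/2)=0.653452, √(2b)=1.306905; F=0.653452×21.415=13.993683, v=33.199000/1.306905=25.402770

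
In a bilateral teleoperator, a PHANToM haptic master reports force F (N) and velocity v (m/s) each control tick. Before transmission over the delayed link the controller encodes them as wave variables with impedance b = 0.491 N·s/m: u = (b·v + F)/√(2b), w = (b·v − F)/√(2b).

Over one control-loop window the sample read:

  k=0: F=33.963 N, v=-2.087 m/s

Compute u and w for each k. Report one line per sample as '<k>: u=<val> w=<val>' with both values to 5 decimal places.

k=0: b·v=0.491×(-2.087)=-1.02472; √(2b)=0.99096; u=(-1.02472+33.963)/0.99096=33.23879, w=(-1.02472−33.963)/0.99096=-35.30692

0: u=33.23879 w=-35.30692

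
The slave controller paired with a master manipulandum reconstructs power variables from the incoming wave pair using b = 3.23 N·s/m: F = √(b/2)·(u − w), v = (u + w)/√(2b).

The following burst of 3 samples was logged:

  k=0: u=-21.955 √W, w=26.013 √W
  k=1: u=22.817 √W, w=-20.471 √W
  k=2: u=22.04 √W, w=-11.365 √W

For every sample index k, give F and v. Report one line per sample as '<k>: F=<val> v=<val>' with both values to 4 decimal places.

0: F=-60.9590 v=1.5966
1: F=55.0115 v=0.9230
2: F=42.4520 v=4.2000

k=0: u−w=-47.9680, u+w=4.0580; √(b/2)=1.2708, √(2b)=2.5417; F=1.2708×(-47.968)=-60.9590, v=4.0580/2.5417=1.5966
k=1: u−w=43.2880, u+w=2.3460; √(b/2)=1.2708, √(2b)=2.5417; F=1.2708×43.288=55.0115, v=2.3460/2.5417=0.9230
k=2: u−w=33.4050, u+w=10.6750; √(b/2)=1.2708, √(2b)=2.5417; F=1.2708×33.405=42.4520, v=10.6750/2.5417=4.2000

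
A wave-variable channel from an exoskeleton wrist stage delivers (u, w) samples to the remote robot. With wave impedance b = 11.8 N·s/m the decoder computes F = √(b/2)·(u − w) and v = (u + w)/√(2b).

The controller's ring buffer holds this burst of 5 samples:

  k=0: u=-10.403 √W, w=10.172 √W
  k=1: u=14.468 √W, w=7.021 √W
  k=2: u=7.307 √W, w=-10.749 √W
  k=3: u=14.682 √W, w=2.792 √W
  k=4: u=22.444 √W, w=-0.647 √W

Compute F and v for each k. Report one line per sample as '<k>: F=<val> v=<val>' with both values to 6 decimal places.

k=0: u−w=-20.575000, u+w=-0.231000; √(b/2)=2.428992, √(2b)=4.857983; F=2.428992×(-20.575)=-49.976501, v=-0.231000/4.857983=-0.047551
k=1: u−w=7.447000, u+w=21.489000; √(b/2)=2.428992, √(2b)=4.857983; F=2.428992×7.447=18.088700, v=21.489000/4.857983=4.423441
k=2: u−w=18.056000, u+w=-3.442000; √(b/2)=2.428992, √(2b)=4.857983; F=2.428992×18.056=43.857872, v=-3.442000/4.857983=-0.708524
k=3: u−w=11.890000, u+w=17.474000; √(b/2)=2.428992, √(2b)=4.857983; F=2.428992×11.89=28.880710, v=17.474000/4.857983=3.596966
k=4: u−w=23.091000, u+w=21.797000; √(b/2)=2.428992, √(2b)=4.857983; F=2.428992×23.091=56.087844, v=21.797000/4.857983=4.486841

0: F=-49.976501 v=-0.047551
1: F=18.088700 v=4.423441
2: F=43.857872 v=-0.708524
3: F=28.880710 v=3.596966
4: F=56.087844 v=4.486841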